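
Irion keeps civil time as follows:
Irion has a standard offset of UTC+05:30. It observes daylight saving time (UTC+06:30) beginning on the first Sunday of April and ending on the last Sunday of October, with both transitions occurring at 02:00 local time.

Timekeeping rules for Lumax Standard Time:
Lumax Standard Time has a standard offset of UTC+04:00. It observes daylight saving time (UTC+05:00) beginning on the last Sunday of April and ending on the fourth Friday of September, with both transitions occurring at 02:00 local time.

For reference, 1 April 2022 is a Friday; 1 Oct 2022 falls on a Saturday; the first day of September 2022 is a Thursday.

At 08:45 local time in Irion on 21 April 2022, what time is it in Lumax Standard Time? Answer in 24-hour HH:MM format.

06:15

1 April 2022 is a Friday, so the first Sunday is April 3.
1 October 2022 is a Saturday, so Sundays fall on 2, 9, 16, 23, 30; the last is October 30.
21 April 2022 falls between 3 April and 30 October, so daylight saving is in effect and Irion is at UTC+06:30.
08:45 Irion − 6h30m = 02:15 UTC.
1 April 2022 is a Friday, so Sundays fall on 3, 10, 17, 24; the last is April 24.
1 September 2022 is a Thursday, so the first Friday is September 2 and the fourth is September 23.
At the standard offset (UTC+04:00), 02:15 UTC + 4h = 06:15 Lumax Standard Time standard time.
The standard-time date in Lumax Standard Time, 21 April 2022, is outside the daylight-saving period (24 April – 23 September), so Lumax Standard Time is on standard time, UTC+04:00.
02:15 UTC + 4h = 06:15 Lumax Standard Time.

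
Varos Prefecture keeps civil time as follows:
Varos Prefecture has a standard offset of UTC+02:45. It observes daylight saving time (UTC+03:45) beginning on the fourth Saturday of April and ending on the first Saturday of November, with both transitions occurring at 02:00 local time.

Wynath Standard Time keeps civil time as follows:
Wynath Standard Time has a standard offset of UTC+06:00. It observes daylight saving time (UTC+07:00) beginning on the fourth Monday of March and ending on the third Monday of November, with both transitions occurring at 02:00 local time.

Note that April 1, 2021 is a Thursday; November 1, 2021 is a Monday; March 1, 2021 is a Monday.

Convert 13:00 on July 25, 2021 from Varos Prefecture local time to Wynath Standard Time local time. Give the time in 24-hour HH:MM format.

1 April 2021 is a Thursday, so the first Saturday is April 3 and the fourth is April 24.
1 November 2021 is a Monday, so the first Saturday is November 6.
July 25, 2021 falls between 24 April and 6 November, so daylight saving is in effect and Varos Prefecture is at UTC+03:45.
13:00 Varos Prefecture − 3h45m = 09:15 UTC.
1 March 2021 is a Monday, so the first Monday is March 1 and the fourth is March 22.
1 November 2021 is a Monday, so the first Monday is November 1 and the third is November 15.
At the standard offset (UTC+06:00), 09:15 UTC + 6h = 15:15 Wynath Standard Time standard time.
The standard-time date in Wynath Standard Time, July 25, 2021, falls between 22 March and 15 November, so daylight saving is in effect and Wynath Standard Time is at UTC+07:00.
09:15 UTC + 7h = 16:15 Wynath Standard Time.

16:15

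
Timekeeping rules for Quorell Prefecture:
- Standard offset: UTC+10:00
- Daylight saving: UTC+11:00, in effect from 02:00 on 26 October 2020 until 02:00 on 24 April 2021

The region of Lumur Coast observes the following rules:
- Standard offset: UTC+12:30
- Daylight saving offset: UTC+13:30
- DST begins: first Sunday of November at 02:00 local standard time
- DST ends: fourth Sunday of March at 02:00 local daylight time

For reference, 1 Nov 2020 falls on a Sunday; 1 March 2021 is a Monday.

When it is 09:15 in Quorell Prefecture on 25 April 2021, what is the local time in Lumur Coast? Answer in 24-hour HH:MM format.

11:45

25 April 2021 does not fall between 26 October 2020 and 24 April 2021, so daylight saving is not in effect and Quorell Prefecture is at UTC+10:00.
09:15 Quorell Prefecture − 10h = 23:15 UTC (rolling into the previous day, 24 April 2021).
1 November 2020 is a Sunday, so the first Sunday is November 1.
1 March 2021 is a Monday, so the first Sunday is March 7 and the fourth is March 28.
At the standard offset (UTC+12:30), 23:15 UTC + 12h30m = 11:45 Lumur Coast standard time (rolling into the next day, 25 April 2021).
The standard-time date in Lumur Coast, 25 April 2021, does not fall between 1 November 2020 and 28 March 2021, so daylight saving is not in effect and Lumur Coast is at UTC+12:30.
23:15 UTC + 12h30m = 11:45 Lumur Coast (rolling into the next day, 25 April 2021).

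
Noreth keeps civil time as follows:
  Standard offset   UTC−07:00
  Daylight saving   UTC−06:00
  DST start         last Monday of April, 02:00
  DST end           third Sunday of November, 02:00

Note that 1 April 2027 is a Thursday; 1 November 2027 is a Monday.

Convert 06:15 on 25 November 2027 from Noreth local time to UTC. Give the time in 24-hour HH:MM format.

1 April 2027 is a Thursday, so Mondays fall on 5, 12, 19, 26; the last is April 26.
1 November 2027 is a Monday, so the first Sunday is November 7 and the third is November 21.
25 November 2027 is outside the daylight-saving period (26 April – 21 November), so Noreth is on standard time, UTC−07:00.
06:15 local + 7h = 13:15 UTC.

13:15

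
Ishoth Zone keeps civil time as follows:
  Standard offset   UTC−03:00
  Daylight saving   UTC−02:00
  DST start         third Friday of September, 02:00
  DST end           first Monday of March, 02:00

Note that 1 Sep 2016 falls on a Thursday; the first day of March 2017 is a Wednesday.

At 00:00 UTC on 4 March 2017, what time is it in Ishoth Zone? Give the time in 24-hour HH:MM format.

22:00

1 September 2016 is a Thursday, so the first Friday is September 2 and the third is September 16.
1 March 2017 is a Wednesday, so the first Monday is March 6.
At the standard offset (UTC−03:00), 00:00 UTC − 3h = 21:00 Ishoth Zone standard time (rolling into the previous day, 3 March 2017).
The standard-time date in Ishoth Zone, 3 March 2017, falls between 16 September 2016 and 6 March 2017, so daylight saving is in effect and Ishoth Zone is at UTC−02:00.
00:00 UTC − 2h = 22:00 local (rolling into the previous day, 3 March 2017).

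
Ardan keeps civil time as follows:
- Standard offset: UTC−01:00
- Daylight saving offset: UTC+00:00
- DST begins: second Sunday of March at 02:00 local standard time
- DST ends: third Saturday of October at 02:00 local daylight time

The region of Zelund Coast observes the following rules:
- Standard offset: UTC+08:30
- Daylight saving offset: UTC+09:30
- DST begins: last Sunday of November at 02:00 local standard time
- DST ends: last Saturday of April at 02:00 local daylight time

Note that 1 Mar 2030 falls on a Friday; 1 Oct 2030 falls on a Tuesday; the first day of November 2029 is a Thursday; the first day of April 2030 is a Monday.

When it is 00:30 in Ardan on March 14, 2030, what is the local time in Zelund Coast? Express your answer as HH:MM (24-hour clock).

10:00

1 March 2030 is a Friday, so the first Sunday is March 3 and the second is March 10.
1 October 2030 is a Tuesday, so the first Saturday is October 5 and the third is October 19.
March 14, 2030 lies within the daylight-saving period (10 March – 19 October), so Ardan is on daylight time, UTC+00:00.
00:30 Ardan − 0h = 00:30 UTC.
1 November 2029 is a Thursday, so Sundays fall on 4, 11, 18, 25; the last is November 25.
1 April 2030 is a Monday, so Saturdays fall on 6, 13, 20, 27; the last is April 27.
At the standard offset (UTC+08:30), 00:30 UTC + 8h30m = 09:00 Zelund Coast standard time.
Daylight saving runs 25 November 2029 – 27 April 2030; the standard-time date in Zelund Coast, March 14, 2030, is inside that window, so Zelund Coast is at UTC+09:30.
00:30 UTC + 9h30m = 10:00 Zelund Coast.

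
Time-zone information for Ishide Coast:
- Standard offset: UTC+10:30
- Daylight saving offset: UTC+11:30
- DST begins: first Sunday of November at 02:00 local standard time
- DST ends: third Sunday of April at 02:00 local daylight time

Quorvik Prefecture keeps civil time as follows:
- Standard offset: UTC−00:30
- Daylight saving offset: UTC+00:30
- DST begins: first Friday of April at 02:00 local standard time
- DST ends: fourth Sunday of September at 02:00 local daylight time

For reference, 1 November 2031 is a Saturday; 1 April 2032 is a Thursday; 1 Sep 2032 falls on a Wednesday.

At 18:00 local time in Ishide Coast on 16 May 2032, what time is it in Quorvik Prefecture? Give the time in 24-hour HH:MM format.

08:00

1 November 2031 is a Saturday, so the first Sunday is November 2.
1 April 2032 is a Thursday, so the first Sunday is April 4 and the third is April 18.
16 May 2032 is outside the daylight-saving period (2 November 2031 – 18 April 2032), so Ishide Coast is on standard time, UTC+10:30.
18:00 Ishide Coast − 10h30m = 07:30 UTC.
1 April 2032 is a Thursday, so the first Friday is April 2.
1 September 2032 is a Wednesday, so the first Sunday is September 5 and the fourth is September 26.
At the standard offset (UTC−00:30), 07:30 UTC − 0h30m = 07:00 Quorvik Prefecture standard time.
The standard-time date in Quorvik Prefecture, 16 May 2032, lies within the daylight-saving period (2 April – 26 September), so Quorvik Prefecture is on daylight time, UTC+00:30.
07:30 UTC + 0h30m = 08:00 Quorvik Prefecture.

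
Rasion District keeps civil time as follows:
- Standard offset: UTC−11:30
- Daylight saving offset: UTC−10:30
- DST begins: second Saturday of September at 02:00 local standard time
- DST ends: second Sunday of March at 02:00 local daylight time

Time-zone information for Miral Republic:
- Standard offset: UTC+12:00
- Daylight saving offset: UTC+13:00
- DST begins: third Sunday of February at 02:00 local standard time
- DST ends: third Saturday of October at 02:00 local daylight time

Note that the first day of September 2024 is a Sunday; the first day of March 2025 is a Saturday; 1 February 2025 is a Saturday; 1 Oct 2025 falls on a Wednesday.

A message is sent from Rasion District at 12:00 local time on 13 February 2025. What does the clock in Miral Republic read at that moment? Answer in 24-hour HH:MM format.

10:30

1 September 2024 is a Sunday, so the first Saturday is September 7 and the second is September 14.
1 March 2025 is a Saturday, so the first Sunday is March 2 and the second is March 9.
13 February 2025 falls between 14 September 2024 and 9 March 2025, so daylight saving is in effect and Rasion District is at UTC−10:30.
12:00 Rasion District + 10h30m = 22:30 UTC.
1 February 2025 is a Saturday, so the first Sunday is February 2 and the third is February 16.
1 October 2025 is a Wednesday, so the first Saturday is October 4 and the third is October 18.
At the standard offset (UTC+12:00), 22:30 UTC + 12h = 10:30 Miral Republic standard time (rolling into the next day, 14 February 2025).
The standard-time date in Miral Republic, 14 February 2025, is outside the daylight-saving period (16 February – 18 October), so Miral Republic is on standard time, UTC+12:00.
22:30 UTC + 12h = 10:30 Miral Republic (rolling into the next day, 14 February 2025).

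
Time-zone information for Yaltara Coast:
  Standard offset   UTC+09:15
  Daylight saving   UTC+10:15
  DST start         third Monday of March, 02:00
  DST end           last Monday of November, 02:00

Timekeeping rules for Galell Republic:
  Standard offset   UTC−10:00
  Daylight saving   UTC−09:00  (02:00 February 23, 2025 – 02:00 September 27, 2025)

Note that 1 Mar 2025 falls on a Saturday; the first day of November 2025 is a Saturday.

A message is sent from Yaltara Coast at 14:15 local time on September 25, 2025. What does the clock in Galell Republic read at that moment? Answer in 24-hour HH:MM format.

1 March 2025 is a Saturday, so the first Monday is March 3 and the third is March 17.
1 November 2025 is a Saturday, so Mondays fall on 3, 10, 17, 24; the last is November 24.
September 25, 2025 falls between 17 March and 24 November, so daylight saving is in effect and Yaltara Coast is at UTC+10:15.
14:15 Yaltara Coast − 10h15m = 04:00 UTC.
At the standard offset (UTC−10:00), 04:00 UTC − 10h = 18:00 Galell Republic standard time (rolling into the previous day, 24 September 2025).
Daylight saving runs 23 February – 27 September; the standard-time date in Galell Republic, September 24, 2025, is inside that window, so Galell Republic is at UTC−09:00.
04:00 UTC − 9h = 19:00 Galell Republic (rolling into the previous day, 24 September 2025).

19:00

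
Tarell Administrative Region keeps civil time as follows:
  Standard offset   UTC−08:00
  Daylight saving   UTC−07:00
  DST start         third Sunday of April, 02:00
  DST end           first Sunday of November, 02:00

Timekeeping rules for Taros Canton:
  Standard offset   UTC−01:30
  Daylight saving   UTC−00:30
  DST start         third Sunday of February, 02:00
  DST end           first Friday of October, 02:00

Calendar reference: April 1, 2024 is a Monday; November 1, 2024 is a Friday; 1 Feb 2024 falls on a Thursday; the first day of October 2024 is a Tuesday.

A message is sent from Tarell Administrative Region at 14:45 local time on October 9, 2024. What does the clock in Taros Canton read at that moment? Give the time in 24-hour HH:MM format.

1 April 2024 is a Monday, so the first Sunday is April 7 and the third is April 21.
1 November 2024 is a Friday, so the first Sunday is November 3.
October 9, 2024 lies within the daylight-saving period (21 April – 3 November), so Tarell Administrative Region is on daylight time, UTC−07:00.
14:45 Tarell Administrative Region + 7h = 21:45 UTC.
1 February 2024 is a Thursday, so the first Sunday is February 4 and the third is February 18.
1 October 2024 is a Tuesday, so the first Friday is October 4.
At the standard offset (UTC−01:30), 21:45 UTC − 1h30m = 20:15 Taros Canton standard time.
The standard-time date in Taros Canton, October 9, 2024, is outside the daylight-saving period (18 February – 4 October), so Taros Canton is on standard time, UTC−01:30.
21:45 UTC − 1h30m = 20:15 Taros Canton.

20:15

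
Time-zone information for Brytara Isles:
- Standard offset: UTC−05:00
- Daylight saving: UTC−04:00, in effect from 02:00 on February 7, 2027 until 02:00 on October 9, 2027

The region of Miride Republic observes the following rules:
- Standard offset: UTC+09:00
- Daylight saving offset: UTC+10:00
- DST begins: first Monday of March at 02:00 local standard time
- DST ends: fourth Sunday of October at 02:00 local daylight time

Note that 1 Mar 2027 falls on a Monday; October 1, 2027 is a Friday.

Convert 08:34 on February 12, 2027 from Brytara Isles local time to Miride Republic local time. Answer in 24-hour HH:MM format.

21:34

February 12, 2027 falls between 7 February and 9 October, so daylight saving is in effect and Brytara Isles is at UTC−04:00.
08:34 Brytara Isles + 4h = 12:34 UTC.
1 March 2027 is a Monday, so the first Monday is March 1.
1 October 2027 is a Friday, so the first Sunday is October 3 and the fourth is October 24.
At the standard offset (UTC+09:00), 12:34 UTC + 9h = 21:34 Miride Republic standard time.
The standard-time date in Miride Republic, February 12, 2027, is outside the daylight-saving period (1 March – 24 October), so Miride Republic is on standard time, UTC+09:00.
12:34 UTC + 9h = 21:34 Miride Republic.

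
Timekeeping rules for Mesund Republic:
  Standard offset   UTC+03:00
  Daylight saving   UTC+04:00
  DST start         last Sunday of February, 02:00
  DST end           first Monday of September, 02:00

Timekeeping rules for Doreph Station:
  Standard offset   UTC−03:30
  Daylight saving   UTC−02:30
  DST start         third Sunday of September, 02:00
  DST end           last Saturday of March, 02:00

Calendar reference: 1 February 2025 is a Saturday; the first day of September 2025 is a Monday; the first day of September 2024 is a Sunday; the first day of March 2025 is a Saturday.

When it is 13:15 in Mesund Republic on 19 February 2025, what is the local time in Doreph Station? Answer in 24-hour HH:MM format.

07:45

1 February 2025 is a Saturday, so Sundays fall on 2, 9, 16, 23; the last is February 23.
1 September 2025 is a Monday, so the first Monday is September 1.
19 February 2025 is outside the daylight-saving period (23 February – 1 September), so Mesund Republic is on standard time, UTC+03:00.
13:15 Mesund Republic − 3h = 10:15 UTC.
1 September 2024 is a Sunday, so the first Sunday is September 1 and the third is September 15.
1 March 2025 is a Saturday, so Saturdays fall on 1, 8, 15, 22, 29; the last is March 29.
At the standard offset (UTC−03:30), 10:15 UTC − 3h30m = 06:45 Doreph Station standard time.
The standard-time date in Doreph Station, 19 February 2025, falls between 15 September 2024 and 29 March 2025, so daylight saving is in effect and Doreph Station is at UTC−02:30.
10:15 UTC − 2h30m = 07:45 Doreph Station.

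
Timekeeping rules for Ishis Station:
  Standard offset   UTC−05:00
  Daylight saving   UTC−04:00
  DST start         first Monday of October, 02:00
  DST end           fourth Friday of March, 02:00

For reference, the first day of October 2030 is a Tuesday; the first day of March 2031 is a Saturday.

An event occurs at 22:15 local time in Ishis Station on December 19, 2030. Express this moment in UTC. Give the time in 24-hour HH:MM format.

1 October 2030 is a Tuesday, so the first Monday is October 7.
1 March 2031 is a Saturday, so the first Friday is March 7 and the fourth is March 28.
December 19, 2030 falls between 7 October 2030 and 28 March 2031, so daylight saving is in effect and Ishis Station is at UTC−04:00.
22:15 local + 4h = 02:15 UTC (rolling into the next day, 20 December 2030).

02:15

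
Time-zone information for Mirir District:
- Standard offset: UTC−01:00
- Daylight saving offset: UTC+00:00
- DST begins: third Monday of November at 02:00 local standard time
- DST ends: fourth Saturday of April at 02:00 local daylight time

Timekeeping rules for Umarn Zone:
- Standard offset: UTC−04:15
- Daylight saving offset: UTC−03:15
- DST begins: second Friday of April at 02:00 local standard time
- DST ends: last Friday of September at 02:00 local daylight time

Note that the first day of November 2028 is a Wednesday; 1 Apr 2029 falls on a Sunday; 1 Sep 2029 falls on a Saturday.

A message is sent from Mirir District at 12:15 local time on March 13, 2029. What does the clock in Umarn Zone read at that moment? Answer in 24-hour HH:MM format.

1 November 2028 is a Wednesday, so the first Monday is November 6 and the third is November 20.
1 April 2029 is a Sunday, so the first Saturday is April 7 and the fourth is April 28.
March 13, 2029 falls between 20 November 2028 and 28 April 2029, so daylight saving is in effect and Mirir District is at UTC+00:00.
12:15 Mirir District − 0h = 12:15 UTC.
1 April 2029 is a Sunday, so the first Friday is April 6 and the second is April 13.
1 September 2029 is a Saturday, so Fridays fall on 7, 14, 21, 28; the last is September 28.
At the standard offset (UTC−04:15), 12:15 UTC − 4h15m = 08:00 Umarn Zone standard time.
The standard-time date in Umarn Zone, March 13, 2029, does not fall between 13 April and 28 September, so daylight saving is not in effect and Umarn Zone is at UTC−04:15.
12:15 UTC − 4h15m = 08:00 Umarn Zone.

08:00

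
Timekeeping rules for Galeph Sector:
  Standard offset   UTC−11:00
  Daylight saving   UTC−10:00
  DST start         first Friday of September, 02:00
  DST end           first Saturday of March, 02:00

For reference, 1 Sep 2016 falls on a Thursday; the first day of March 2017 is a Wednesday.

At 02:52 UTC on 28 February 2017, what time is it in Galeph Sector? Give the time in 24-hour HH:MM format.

1 September 2016 is a Thursday, so the first Friday is September 2.
1 March 2017 is a Wednesday, so the first Saturday is March 4.
At the standard offset (UTC−11:00), 02:52 UTC − 11h = 15:52 Galeph Sector standard time (rolling into the previous day, 27 February 2017).
The standard-time date in Galeph Sector, 27 February 2017, lies within the daylight-saving period (2 September 2016 – 4 March 2017), so Galeph Sector is on daylight time, UTC−10:00.
02:52 UTC − 10h = 16:52 local (rolling into the previous day, 27 February 2017).

16:52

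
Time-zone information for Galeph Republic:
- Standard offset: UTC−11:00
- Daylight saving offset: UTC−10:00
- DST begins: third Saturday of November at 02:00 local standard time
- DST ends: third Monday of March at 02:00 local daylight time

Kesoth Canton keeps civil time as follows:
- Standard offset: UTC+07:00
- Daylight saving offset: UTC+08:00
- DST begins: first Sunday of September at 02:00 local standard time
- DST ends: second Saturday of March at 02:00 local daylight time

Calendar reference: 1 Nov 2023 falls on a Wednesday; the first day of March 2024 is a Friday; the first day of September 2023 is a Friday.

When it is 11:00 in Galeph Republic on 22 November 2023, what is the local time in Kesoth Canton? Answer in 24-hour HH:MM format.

05:00

1 November 2023 is a Wednesday, so the first Saturday is November 4 and the third is November 18.
1 March 2024 is a Friday, so the first Monday is March 4 and the third is March 18.
22 November 2023 lies within the daylight-saving period (18 November 2023 – 18 March 2024), so Galeph Republic is on daylight time, UTC−10:00.
11:00 Galeph Republic + 10h = 21:00 UTC.
1 September 2023 is a Friday, so the first Sunday is September 3.
1 March 2024 is a Friday, so the first Saturday is March 2 and the second is March 9.
At the standard offset (UTC+07:00), 21:00 UTC + 7h = 04:00 Kesoth Canton standard time (rolling into the next day, 23 November 2023).
The standard-time date in Kesoth Canton, 23 November 2023, lies within the daylight-saving period (3 September 2023 – 9 March 2024), so Kesoth Canton is on daylight time, UTC+08:00.
21:00 UTC + 8h = 05:00 Kesoth Canton (rolling into the next day, 23 November 2023).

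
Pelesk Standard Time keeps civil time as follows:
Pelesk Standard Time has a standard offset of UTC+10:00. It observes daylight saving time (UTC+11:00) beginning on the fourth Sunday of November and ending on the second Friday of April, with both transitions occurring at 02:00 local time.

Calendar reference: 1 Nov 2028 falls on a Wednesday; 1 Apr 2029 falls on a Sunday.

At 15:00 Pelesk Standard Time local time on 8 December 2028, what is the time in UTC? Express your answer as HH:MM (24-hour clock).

04:00

1 November 2028 is a Wednesday, so the first Sunday is November 5 and the fourth is November 26.
1 April 2029 is a Sunday, so the first Friday is April 6 and the second is April 13.
8 December 2028 lies within the daylight-saving period (26 November 2028 – 13 April 2029), so Pelesk Standard Time is on daylight time, UTC+11:00.
15:00 local − 11h = 04:00 UTC.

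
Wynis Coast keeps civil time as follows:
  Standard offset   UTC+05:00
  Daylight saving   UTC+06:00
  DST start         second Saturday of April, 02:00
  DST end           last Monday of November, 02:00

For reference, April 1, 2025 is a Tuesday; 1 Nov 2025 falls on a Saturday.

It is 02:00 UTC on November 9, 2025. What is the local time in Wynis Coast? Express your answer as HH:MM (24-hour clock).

08:00

1 April 2025 is a Tuesday, so the first Saturday is April 5 and the second is April 12.
1 November 2025 is a Saturday, so Mondays fall on 3, 10, 17, 24; the last is November 24.
At the standard offset (UTC+05:00), 02:00 UTC + 5h = 07:00 Wynis Coast standard time.
Daylight saving runs 12 April – 24 November; the standard-time date in Wynis Coast, November 9, 2025, is inside that window, so Wynis Coast is at UTC+06:00.
02:00 UTC + 6h = 08:00 local.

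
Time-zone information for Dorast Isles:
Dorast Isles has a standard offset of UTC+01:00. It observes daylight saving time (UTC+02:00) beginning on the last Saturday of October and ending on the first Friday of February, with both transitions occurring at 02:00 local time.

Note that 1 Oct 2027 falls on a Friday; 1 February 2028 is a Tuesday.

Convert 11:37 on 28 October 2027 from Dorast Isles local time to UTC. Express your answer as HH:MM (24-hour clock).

1 October 2027 is a Friday, so Saturdays fall on 2, 9, 16, 23, 30; the last is October 30.
1 February 2028 is a Tuesday, so the first Friday is February 4.
Daylight saving runs 30 October 2027 – 4 February 2028; 28 October 2027 is outside that window, so Dorast Isles is on standard time at UTC+01:00.
11:37 local − 1h = 10:37 UTC.

10:37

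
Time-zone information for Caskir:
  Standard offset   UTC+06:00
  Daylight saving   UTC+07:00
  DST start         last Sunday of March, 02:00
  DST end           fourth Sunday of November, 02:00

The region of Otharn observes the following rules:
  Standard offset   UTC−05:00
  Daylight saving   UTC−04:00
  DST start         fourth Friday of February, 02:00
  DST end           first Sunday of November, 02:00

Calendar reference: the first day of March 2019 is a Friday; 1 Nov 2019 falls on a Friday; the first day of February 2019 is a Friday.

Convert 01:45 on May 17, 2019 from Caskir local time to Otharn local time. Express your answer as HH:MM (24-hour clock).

1 March 2019 is a Friday, so Sundays fall on 3, 10, 17, 24, 31; the last is March 31.
1 November 2019 is a Friday, so the first Sunday is November 3 and the fourth is November 24.
Daylight saving runs 31 March – 24 November; May 17, 2019 is inside that window, so Caskir is at UTC+07:00.
01:45 Caskir − 7h = 18:45 UTC (rolling into the previous day, 16 May 2019).
1 February 2019 is a Friday, so the first Friday is February 1 and the fourth is February 22.
1 November 2019 is a Friday, so the first Sunday is November 3.
At the standard offset (UTC−05:00), 18:45 UTC − 5h = 13:45 Otharn standard time.
The standard-time date in Otharn, May 16, 2019, falls between 22 February and 3 November, so daylight saving is in effect and Otharn is at UTC−04:00.
18:45 UTC − 4h = 14:45 Otharn.

14:45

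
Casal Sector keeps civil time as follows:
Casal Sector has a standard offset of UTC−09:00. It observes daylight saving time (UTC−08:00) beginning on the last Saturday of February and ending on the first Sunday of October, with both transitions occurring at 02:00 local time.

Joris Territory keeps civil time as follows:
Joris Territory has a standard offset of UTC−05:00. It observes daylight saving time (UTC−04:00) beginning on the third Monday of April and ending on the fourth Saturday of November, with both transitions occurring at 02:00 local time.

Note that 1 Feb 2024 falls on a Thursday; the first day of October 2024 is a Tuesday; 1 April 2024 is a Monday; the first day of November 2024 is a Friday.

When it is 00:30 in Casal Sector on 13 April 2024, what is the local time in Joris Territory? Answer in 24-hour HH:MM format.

1 February 2024 is a Thursday, so Saturdays fall on 3, 10, 17, 24; the last is February 24.
1 October 2024 is a Tuesday, so the first Sunday is October 6.
Daylight saving runs 24 February – 6 October; 13 April 2024 is inside that window, so Casal Sector is at UTC−08:00.
00:30 Casal Sector + 8h = 08:30 UTC.
1 April 2024 is a Monday, so the first Monday is April 1 and the third is April 15.
1 November 2024 is a Friday, so the first Saturday is November 2 and the fourth is November 23.
At the standard offset (UTC−05:00), 08:30 UTC − 5h = 03:30 Joris Territory standard time.
Daylight saving runs 15 April – 23 November; the standard-time date in Joris Territory, 13 April 2024, is outside that window, so Joris Territory is on standard time at UTC−05:00.
08:30 UTC − 5h = 03:30 Joris Territory.

03:30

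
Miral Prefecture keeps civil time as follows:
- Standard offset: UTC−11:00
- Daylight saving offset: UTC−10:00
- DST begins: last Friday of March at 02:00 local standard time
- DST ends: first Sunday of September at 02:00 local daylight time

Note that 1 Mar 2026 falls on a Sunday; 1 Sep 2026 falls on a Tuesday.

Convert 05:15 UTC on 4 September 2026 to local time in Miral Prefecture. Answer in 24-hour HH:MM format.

1 March 2026 is a Sunday, so Fridays fall on 6, 13, 20, 27; the last is March 27.
1 September 2026 is a Tuesday, so the first Sunday is September 6.
At the standard offset (UTC−11:00), 05:15 UTC − 11h = 18:15 Miral Prefecture standard time (rolling into the previous day, 3 September 2026).
The standard-time date in Miral Prefecture, 3 September 2026, lies within the daylight-saving period (27 March – 6 September), so Miral Prefecture is on daylight time, UTC−10:00.
05:15 UTC − 10h = 19:15 local (rolling into the previous day, 3 September 2026).

19:15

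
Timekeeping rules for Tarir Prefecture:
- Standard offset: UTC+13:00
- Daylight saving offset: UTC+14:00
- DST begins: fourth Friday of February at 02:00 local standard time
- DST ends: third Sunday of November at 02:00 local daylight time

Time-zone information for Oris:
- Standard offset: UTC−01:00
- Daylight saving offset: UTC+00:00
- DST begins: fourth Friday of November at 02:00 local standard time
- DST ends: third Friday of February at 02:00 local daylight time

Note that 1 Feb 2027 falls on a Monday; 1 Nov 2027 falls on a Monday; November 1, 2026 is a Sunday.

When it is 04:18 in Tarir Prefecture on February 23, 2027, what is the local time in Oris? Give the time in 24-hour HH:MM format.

14:18

1 February 2027 is a Monday, so the first Friday is February 5 and the fourth is February 26.
1 November 2027 is a Monday, so the first Sunday is November 7 and the third is November 21.
Daylight saving runs 26 February – 21 November; February 23, 2027 is outside that window, so Tarir Prefecture is on standard time at UTC+13:00.
04:18 Tarir Prefecture − 13h = 15:18 UTC (rolling into the previous day, 22 February 2027).
1 November 2026 is a Sunday, so the first Friday is November 6 and the fourth is November 27.
1 February 2027 is a Monday, so the first Friday is February 5 and the third is February 19.
At the standard offset (UTC−01:00), 15:18 UTC − 1h = 14:18 Oris standard time.
Daylight saving runs 27 November 2026 – 19 February 2027; the standard-time date in Oris, February 22, 2027, is outside that window, so Oris is on standard time at UTC−01:00.
15:18 UTC − 1h = 14:18 Oris.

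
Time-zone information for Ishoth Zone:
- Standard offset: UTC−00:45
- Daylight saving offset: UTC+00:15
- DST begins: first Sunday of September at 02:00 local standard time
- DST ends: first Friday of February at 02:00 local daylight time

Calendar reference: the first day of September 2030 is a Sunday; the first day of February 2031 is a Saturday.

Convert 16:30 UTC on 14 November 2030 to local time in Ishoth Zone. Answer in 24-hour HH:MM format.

1 September 2030 is a Sunday, so the first Sunday is September 1.
1 February 2031 is a Saturday, so the first Friday is February 7.
At the standard offset (UTC−00:45), 16:30 UTC − 0h45m = 15:45 Ishoth Zone standard time.
Daylight saving runs 1 September 2030 – 7 February 2031; the standard-time date in Ishoth Zone, 14 November 2030, is inside that window, so Ishoth Zone is at UTC+00:15.
16:30 UTC + 0h15m = 16:45 local.

16:45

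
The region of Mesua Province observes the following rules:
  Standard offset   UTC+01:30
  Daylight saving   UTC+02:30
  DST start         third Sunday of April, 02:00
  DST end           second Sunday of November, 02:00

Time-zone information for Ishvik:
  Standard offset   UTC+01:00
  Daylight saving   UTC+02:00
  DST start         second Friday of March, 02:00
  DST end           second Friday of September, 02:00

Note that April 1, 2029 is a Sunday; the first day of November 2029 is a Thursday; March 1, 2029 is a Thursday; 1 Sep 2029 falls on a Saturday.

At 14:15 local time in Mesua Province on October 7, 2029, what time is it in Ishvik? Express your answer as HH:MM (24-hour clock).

12:45

1 April 2029 is a Sunday, so the first Sunday is April 1 and the third is April 15.
1 November 2029 is a Thursday, so the first Sunday is November 4 and the second is November 11.
October 7, 2029 lies within the daylight-saving period (15 April – 11 November), so Mesua Province is on daylight time, UTC+02:30.
14:15 Mesua Province − 2h30m = 11:45 UTC.
1 March 2029 is a Thursday, so the first Friday is March 2 and the second is March 9.
1 September 2029 is a Saturday, so the first Friday is September 7 and the second is September 14.
At the standard offset (UTC+01:00), 11:45 UTC + 1h = 12:45 Ishvik standard time.
The standard-time date in Ishvik, October 7, 2029, is outside the daylight-saving period (9 March – 14 September), so Ishvik is on standard time, UTC+01:00.
11:45 UTC + 1h = 12:45 Ishvik.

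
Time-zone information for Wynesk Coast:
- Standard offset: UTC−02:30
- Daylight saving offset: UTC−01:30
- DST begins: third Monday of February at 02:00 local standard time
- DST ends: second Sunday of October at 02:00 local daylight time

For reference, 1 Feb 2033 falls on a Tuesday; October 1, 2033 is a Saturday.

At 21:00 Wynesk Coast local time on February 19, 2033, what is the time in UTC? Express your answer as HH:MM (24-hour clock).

1 February 2033 is a Tuesday, so the first Monday is February 7 and the third is February 21.
1 October 2033 is a Saturday, so the first Sunday is October 2 and the second is October 9.
February 19, 2033 is outside the daylight-saving period (21 February – 9 October), so Wynesk Coast is on standard time, UTC−02:30.
21:00 local + 2h30m = 23:30 UTC.

23:30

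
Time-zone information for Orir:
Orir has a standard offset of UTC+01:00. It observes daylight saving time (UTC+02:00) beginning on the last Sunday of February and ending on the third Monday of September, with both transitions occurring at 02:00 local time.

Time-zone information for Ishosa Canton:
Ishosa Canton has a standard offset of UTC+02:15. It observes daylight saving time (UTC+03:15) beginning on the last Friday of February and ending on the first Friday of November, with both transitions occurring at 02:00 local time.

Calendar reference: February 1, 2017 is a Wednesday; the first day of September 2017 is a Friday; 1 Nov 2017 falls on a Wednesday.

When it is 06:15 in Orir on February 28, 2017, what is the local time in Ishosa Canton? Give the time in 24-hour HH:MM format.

1 February 2017 is a Wednesday, so Sundays fall on 5, 12, 19, 26; the last is February 26.
1 September 2017 is a Friday, so the first Monday is September 4 and the third is September 18.
February 28, 2017 lies within the daylight-saving period (26 February – 18 September), so Orir is on daylight time, UTC+02:00.
06:15 Orir − 2h = 04:15 UTC.
1 February 2017 is a Wednesday, so Fridays fall on 3, 10, 17, 24; the last is February 24.
1 November 2017 is a Wednesday, so the first Friday is November 3.
At the standard offset (UTC+02:15), 04:15 UTC + 2h15m = 06:30 Ishosa Canton standard time.
The standard-time date in Ishosa Canton, February 28, 2017, lies within the daylight-saving period (24 February – 3 November), so Ishosa Canton is on daylight time, UTC+03:15.
04:15 UTC + 3h15m = 07:30 Ishosa Canton.

07:30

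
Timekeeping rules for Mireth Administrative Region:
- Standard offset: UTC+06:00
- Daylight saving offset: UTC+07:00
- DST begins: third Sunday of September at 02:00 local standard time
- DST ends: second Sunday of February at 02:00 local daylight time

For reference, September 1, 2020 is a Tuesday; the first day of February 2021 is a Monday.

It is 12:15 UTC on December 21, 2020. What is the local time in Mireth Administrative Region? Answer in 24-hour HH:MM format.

19:15

1 September 2020 is a Tuesday, so the first Sunday is September 6 and the third is September 20.
1 February 2021 is a Monday, so the first Sunday is February 7 and the second is February 14.
At the standard offset (UTC+06:00), 12:15 UTC + 6h = 18:15 Mireth Administrative Region standard time.
Daylight saving runs 20 September 2020 – 14 February 2021; the standard-time date in Mireth Administrative Region, December 21, 2020, is inside that window, so Mireth Administrative Region is at UTC+07:00.
12:15 UTC + 7h = 19:15 local.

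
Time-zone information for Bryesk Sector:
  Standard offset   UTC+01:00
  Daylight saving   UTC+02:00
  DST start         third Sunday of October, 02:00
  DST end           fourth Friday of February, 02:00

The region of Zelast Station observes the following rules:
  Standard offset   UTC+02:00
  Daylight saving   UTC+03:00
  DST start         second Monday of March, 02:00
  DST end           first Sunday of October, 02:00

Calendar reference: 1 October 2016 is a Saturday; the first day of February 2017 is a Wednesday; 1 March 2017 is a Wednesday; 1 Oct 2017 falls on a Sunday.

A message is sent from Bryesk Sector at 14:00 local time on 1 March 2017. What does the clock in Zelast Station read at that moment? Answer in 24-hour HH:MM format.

1 October 2016 is a Saturday, so the first Sunday is October 2 and the third is October 16.
1 February 2017 is a Wednesday, so the first Friday is February 3 and the fourth is February 24.
1 March 2017 does not fall between 16 October 2016 and 24 February 2017, so daylight saving is not in effect and Bryesk Sector is at UTC+01:00.
14:00 Bryesk Sector − 1h = 13:00 UTC.
1 March 2017 is a Wednesday, so the first Monday is March 6 and the second is March 13.
1 October 2017 is a Sunday, so the first Sunday is October 1.
At the standard offset (UTC+02:00), 13:00 UTC + 2h = 15:00 Zelast Station standard time.
The standard-time date in Zelast Station, 1 March 2017, does not fall between 13 March and 1 October, so daylight saving is not in effect and Zelast Station is at UTC+02:00.
13:00 UTC + 2h = 15:00 Zelast Station.

15:00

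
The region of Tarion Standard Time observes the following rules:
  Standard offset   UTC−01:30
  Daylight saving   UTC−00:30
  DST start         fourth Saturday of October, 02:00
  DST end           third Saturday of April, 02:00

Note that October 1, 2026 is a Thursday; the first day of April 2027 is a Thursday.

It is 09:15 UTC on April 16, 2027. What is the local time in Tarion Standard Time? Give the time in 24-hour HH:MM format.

1 October 2026 is a Thursday, so the first Saturday is October 3 and the fourth is October 24.
1 April 2027 is a Thursday, so the first Saturday is April 3 and the third is April 17.
At the standard offset (UTC−01:30), 09:15 UTC − 1h30m = 07:45 Tarion Standard Time standard time.
Daylight saving runs 24 October 2026 – 17 April 2027; the standard-time date in Tarion Standard Time, April 16, 2027, is inside that window, so Tarion Standard Time is at UTC−00:30.
09:15 UTC − 0h30m = 08:45 local.

08:45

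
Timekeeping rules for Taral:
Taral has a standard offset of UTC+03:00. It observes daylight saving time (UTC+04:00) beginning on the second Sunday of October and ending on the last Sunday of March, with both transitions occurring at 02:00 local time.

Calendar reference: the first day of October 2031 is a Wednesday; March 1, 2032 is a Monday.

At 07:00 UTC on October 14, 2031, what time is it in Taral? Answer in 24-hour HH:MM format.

11:00

1 October 2031 is a Wednesday, so the first Sunday is October 5 and the second is October 12.
1 March 2032 is a Monday, so Sundays fall on 7, 14, 21, 28; the last is March 28.
At the standard offset (UTC+03:00), 07:00 UTC + 3h = 10:00 Taral standard time.
The standard-time date in Taral, October 14, 2031, falls between 12 October 2031 and 28 March 2032, so daylight saving is in effect and Taral is at UTC+04:00.
07:00 UTC + 4h = 11:00 local.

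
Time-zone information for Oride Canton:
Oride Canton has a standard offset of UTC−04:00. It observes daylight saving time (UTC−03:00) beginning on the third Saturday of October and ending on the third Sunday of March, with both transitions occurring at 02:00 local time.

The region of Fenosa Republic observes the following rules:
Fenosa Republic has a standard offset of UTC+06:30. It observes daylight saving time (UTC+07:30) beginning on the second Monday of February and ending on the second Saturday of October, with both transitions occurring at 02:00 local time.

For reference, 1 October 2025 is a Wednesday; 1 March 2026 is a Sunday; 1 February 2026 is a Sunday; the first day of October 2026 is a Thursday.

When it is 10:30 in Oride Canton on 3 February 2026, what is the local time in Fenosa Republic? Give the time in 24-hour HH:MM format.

20:00

1 October 2025 is a Wednesday, so the first Saturday is October 4 and the third is October 18.
1 March 2026 is a Sunday, so the first Sunday is March 1 and the third is March 15.
3 February 2026 lies within the daylight-saving period (18 October 2025 – 15 March 2026), so Oride Canton is on daylight time, UTC−03:00.
10:30 Oride Canton + 3h = 13:30 UTC.
1 February 2026 is a Sunday, so the first Monday is February 2 and the second is February 9.
1 October 2026 is a Thursday, so the first Saturday is October 3 and the second is October 10.
At the standard offset (UTC+06:30), 13:30 UTC + 6h30m = 20:00 Fenosa Republic standard time.
The standard-time date in Fenosa Republic, 3 February 2026, is outside the daylight-saving period (9 February – 10 October), so Fenosa Republic is on standard time, UTC+06:30.
13:30 UTC + 6h30m = 20:00 Fenosa Republic.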